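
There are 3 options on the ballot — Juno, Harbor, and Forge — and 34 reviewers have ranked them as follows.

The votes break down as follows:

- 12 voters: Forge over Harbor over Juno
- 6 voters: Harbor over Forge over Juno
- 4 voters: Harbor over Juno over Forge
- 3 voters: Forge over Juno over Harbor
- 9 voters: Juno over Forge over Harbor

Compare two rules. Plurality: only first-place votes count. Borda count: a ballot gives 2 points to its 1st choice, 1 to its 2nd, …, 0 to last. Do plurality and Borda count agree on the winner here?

Plurality first-place counts: Juno 9, Harbor 10, Forge 15 → Forge.
Borda totals: Juno 25, Harbor 32, Forge 45 → Forge.
The two rules agree on Forge.

Yes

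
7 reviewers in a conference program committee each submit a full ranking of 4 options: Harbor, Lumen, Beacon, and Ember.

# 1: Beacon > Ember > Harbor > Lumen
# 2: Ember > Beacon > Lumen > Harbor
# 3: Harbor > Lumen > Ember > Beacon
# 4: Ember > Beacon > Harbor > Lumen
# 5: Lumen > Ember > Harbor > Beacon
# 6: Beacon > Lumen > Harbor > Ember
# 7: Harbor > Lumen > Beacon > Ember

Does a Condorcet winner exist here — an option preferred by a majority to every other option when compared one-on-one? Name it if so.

Head-to-head results (7 voters total):
Harbor vs Lumen: Harbor wins 4–3.
Harbor vs Beacon: Beacon wins 4–3.
Harbor vs Ember: Ember wins 4–3.
Lumen vs Beacon: Beacon wins 4–3.
Lumen vs Ember: Lumen wins 4–3.
Beacon vs Ember: Ember wins 4–3.
No candidate beats all others: Harbor beats Lumen beats Ember beats Harbor, a majority cycle.

No Condorcet winner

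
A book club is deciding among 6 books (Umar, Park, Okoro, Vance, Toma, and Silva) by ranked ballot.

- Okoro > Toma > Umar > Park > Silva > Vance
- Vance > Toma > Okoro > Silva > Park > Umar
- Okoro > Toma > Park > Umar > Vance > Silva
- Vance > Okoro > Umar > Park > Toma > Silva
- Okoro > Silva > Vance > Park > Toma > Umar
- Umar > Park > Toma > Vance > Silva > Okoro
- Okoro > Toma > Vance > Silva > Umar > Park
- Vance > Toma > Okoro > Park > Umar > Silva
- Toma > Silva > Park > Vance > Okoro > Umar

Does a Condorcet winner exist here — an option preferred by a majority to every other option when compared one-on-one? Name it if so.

Head-to-head results (9 voters total):
Umar vs Park: Park wins 5–4.
Umar vs Okoro: Okoro wins 8–1.
Umar vs Vance: Vance wins 6–3.
Umar vs Toma: Toma wins 7–2.
Umar vs Silva: Umar wins 5–4.
Park vs Okoro: Okoro wins 7–2.
Park vs Vance: Vance wins 5–4.
Park vs Toma: Toma wins 6–3.
Park vs Silva: Park wins 5–4.
Okoro vs Vance: Vance wins 5–4.
Okoro vs Toma: Okoro wins 5–4.
Okoro vs Silva: Okoro wins 7–2.
Vance vs Toma: Toma wins 5–4.
Vance vs Silva: Vance wins 6–3.
Toma vs Silva: Toma wins 8–1.
No candidate beats all others: Okoro beats Toma beats Vance beats Okoro, a majority cycle.

There is no Condorcet winner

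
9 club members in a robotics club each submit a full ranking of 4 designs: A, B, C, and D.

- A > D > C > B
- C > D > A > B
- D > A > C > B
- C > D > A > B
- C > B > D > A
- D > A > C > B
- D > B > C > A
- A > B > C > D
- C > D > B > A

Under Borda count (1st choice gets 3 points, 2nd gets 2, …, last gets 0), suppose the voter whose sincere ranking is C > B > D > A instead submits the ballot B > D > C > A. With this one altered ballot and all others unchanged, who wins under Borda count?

Borda totals with the altered ballot: A 12, B 8, C 15, D 19.
The winner is unchanged: still D.

D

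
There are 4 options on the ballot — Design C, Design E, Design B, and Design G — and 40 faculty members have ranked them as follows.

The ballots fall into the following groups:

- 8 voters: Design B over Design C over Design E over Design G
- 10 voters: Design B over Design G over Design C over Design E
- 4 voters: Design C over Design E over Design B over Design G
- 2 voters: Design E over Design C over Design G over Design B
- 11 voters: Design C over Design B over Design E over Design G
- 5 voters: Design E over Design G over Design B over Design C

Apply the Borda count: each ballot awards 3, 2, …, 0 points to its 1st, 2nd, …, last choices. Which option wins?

Borda scores:
  Design C: 8·2 + 10·1 + 4·3 + 2·2 + 11·3 + 5·0 = 75
  Design E: 8·1 + 10·0 + 4·2 + 2·3 + 11·1 + 5·3 = 48
  Design B: 8·3 + 10·3 + 4·1 + 2·0 + 11·2 + 5·1 = 85
  Design G: 8·0 + 10·2 + 4·0 + 2·1 + 11·0 + 5·2 = 32
Design B has the highest total.

Design B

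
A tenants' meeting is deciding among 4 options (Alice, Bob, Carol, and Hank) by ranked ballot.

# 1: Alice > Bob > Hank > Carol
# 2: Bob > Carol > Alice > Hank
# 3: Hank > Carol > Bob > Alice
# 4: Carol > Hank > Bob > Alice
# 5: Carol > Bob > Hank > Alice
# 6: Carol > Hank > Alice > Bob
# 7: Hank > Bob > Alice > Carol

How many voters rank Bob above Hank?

3

Ballots ranking Bob above Hank: 3.
Ballots ranking Hank above Bob: 4.
So 3 of 7 voters prefer Bob to Hank.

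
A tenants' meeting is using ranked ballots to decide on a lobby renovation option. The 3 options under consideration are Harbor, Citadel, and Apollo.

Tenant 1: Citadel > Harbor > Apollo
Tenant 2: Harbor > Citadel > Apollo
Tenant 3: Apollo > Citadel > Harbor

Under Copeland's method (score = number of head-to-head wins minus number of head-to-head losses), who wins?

Pairwise results:
  Harbor vs Citadel: Citadel wins 2–1.
  Harbor vs Apollo: Harbor wins 2–1.
  Citadel vs Apollo: Citadel wins 2–1.
Copeland scores (wins − losses):
  Harbor: 1 − 1 = 0
  Citadel: 2 − 0 = 2
  Apollo: 0 − 2 = -2
Citadel has the best Copeland score.

Citadel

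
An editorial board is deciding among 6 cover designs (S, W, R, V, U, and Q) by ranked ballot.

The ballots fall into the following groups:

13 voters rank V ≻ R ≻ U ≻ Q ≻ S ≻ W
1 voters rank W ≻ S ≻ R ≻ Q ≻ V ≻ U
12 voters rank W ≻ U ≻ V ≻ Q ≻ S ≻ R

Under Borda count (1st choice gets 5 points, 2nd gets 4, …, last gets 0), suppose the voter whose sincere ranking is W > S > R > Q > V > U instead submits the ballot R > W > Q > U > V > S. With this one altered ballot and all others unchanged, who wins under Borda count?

Borda totals with the altered ballot: S 25, W 64, R 57, V 102, U 89, Q 53.
The winner is unchanged: still V.

V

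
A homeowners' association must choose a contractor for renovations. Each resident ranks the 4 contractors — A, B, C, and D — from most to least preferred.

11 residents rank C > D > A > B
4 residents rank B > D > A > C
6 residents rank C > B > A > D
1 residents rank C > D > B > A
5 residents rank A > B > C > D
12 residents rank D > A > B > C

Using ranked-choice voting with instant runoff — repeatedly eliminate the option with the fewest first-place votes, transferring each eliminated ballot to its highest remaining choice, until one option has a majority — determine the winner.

C

Round 1: C 18, D 12, A 5, B 4. B has the fewest and is eliminated.
Round 2: C 18, D 16, A 5. A has the fewest and is eliminated.
Round 3: C 23, D 16. C has a majority.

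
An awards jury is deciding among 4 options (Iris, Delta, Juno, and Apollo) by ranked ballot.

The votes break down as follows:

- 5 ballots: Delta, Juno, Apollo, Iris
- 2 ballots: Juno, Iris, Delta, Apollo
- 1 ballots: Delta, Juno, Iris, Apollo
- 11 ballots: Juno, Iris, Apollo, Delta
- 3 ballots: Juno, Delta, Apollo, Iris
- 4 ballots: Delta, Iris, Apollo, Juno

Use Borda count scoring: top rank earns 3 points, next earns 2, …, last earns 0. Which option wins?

Juno

Borda scores:
  Iris: 5·0 + 2·2 + 1 + 11·2 + 3·0 + 4·2 = 35
  Delta: 5·3 + 2·1 + 3 + 11·0 + 3·2 + 4·3 = 38
  Juno: 5·2 + 2·3 + 2 + 11·3 + 3·3 + 4·0 = 60
  Apollo: 5·1 + 2·0 + 0 + 11·1 + 3·1 + 4·1 = 23
Juno has the highest total.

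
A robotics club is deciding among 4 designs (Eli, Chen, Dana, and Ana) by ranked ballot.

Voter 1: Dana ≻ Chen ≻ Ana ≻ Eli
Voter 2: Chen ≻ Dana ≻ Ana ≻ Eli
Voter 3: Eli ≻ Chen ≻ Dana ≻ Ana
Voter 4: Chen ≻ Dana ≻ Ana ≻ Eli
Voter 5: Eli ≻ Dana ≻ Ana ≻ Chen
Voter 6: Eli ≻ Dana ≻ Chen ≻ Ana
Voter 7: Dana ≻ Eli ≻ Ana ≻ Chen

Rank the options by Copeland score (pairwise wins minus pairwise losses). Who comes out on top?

Dana

Pairwise results:
  Eli vs Chen: Eli wins 4–3.
  Eli vs Dana: Dana wins 4–3.
  Eli vs Ana: Eli wins 4–3.
  Chen vs Dana: Dana wins 4–3.
  Chen vs Ana: Chen wins 5–2.
  Dana vs Ana: Dana wins 7–0.
Copeland scores (wins − losses):
  Eli: 2 − 1 = 1
  Chen: 1 − 2 = -1
  Dana: 3 − 0 = 3
  Ana: 0 − 3 = -3
Dana has the best Copeland score.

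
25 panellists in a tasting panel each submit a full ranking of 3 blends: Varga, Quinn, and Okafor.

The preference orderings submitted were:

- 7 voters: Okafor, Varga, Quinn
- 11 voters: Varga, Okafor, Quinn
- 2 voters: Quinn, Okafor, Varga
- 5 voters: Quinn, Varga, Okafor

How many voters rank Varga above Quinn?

Ballots ranking Varga above Quinn: 7+11 = 18.
Ballots ranking Quinn above Varga: 2+5 = 7.
So 18 of 25 voters prefer Varga to Quinn.

18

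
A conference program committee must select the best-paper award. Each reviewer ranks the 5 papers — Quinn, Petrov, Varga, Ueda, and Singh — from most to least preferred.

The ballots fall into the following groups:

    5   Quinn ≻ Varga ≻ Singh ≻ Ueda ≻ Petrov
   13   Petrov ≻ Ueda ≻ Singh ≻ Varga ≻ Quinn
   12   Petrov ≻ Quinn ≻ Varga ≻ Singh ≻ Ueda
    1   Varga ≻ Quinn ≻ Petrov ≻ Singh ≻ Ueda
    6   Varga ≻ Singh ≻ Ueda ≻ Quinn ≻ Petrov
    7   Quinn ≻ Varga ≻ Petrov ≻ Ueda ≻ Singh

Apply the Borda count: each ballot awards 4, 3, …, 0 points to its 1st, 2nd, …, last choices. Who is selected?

Borda scores:
  Quinn: 5·4 + 13·0 + 12·3 + 3 + 6·1 + 7·4 = 93
  Petrov: 5·0 + 13·4 + 12·4 + 2 + 6·0 + 7·2 = 116
  Varga: 5·3 + 13·1 + 12·2 + 4 + 6·4 + 7·3 = 101
  Ueda: 5·1 + 13·3 + 12·0 + 0 + 6·2 + 7·1 = 63
  Singh: 5·2 + 13·2 + 12·1 + 1 + 6·3 + 7·0 = 67
Petrov has the highest total.

Petrov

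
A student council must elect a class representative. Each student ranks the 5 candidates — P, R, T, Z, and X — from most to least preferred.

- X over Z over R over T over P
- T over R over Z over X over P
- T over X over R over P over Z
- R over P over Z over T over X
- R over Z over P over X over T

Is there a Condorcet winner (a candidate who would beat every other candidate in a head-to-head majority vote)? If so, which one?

Head-to-head results (5 voters total):
P vs R: R wins 5–0.
P vs T: T wins 3–2.
P vs Z: Z wins 3–2.
P vs X: X wins 3–2.
R vs T: R wins 3–2.
R vs Z: R wins 4–1.
R vs X: R wins 3–2.
T vs Z: Z wins 3–2.
T vs X: T wins 3–2.
Z vs X: Z wins 3–2.
R beats each rival — P (5–0), T (3–2), Z (4–1), X (3–2) — so R is the Condorcet winner.

R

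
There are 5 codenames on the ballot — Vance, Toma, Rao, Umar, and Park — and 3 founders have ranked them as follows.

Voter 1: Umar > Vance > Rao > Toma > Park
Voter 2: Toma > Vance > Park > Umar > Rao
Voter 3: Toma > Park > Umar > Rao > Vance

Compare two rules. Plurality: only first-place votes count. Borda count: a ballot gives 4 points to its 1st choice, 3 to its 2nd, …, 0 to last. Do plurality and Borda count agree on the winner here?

Plurality first-place counts: Vance 0, Toma 2, Rao 0, Umar 1, Park 0 → Toma.
Borda totals: Vance 6, Toma 9, Rao 3, Umar 7, Park 5 → Toma.
The two rules agree on Toma.

Yes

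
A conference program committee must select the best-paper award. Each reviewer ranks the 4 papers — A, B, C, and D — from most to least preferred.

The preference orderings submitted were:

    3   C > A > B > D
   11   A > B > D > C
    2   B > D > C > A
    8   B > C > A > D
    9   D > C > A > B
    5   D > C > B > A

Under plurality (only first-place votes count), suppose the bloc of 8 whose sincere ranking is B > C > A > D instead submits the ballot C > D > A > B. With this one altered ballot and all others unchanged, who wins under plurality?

First-place totals with the altered ballot: A 11, B 2, C 11, D 14.
The winner is unchanged: still D.

D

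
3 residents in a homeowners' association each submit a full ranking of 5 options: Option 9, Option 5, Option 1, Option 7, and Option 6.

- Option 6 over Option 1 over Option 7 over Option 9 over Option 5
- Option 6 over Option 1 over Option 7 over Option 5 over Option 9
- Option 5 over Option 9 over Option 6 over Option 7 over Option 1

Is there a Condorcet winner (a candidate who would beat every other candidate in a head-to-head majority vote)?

Yes

Head-to-head results (3 voters total):
Option 9 vs Option 5: Option 5 wins 2–1.
Option 9 vs Option 1: Option 1 wins 2–1.
Option 9 vs Option 7: Option 7 wins 2–1.
Option 9 vs Option 6: Option 6 wins 2–1.
Option 5 vs Option 1: Option 1 wins 2–1.
Option 5 vs Option 7: Option 7 wins 2–1.
Option 5 vs Option 6: Option 6 wins 2–1.
Option 1 vs Option 7: Option 1 wins 2–1.
Option 1 vs Option 6: Option 6 wins 3–0.
Option 7 vs Option 6: Option 6 wins 3–0.
Option 6 beats each rival — Option 9 (2–1), Option 5 (2–1), Option 1 (3–0), Option 7 (3–0) — so Option 6 is the Condorcet winner.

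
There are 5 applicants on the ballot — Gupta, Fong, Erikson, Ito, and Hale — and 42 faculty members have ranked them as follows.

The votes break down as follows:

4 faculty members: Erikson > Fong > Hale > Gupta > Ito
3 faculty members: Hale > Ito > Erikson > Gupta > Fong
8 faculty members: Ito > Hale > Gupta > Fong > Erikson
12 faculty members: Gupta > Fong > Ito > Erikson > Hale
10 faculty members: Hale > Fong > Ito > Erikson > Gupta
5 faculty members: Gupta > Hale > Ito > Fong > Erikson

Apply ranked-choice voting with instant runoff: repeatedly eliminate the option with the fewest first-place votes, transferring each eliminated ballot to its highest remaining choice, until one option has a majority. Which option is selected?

Hale

Round 1: Gupta 17, Hale 13, Ito 8, Erikson 4, Fong 0. Fong has the fewest and is eliminated.
Round 2: Gupta 17, Hale 13, Ito 8, Erikson 4. Erikson has the fewest and is eliminated.
Round 3: Gupta 17, Hale 17, Ito 8. Ito has the fewest and is eliminated.
Round 4: Hale 25, Gupta 17. Hale has a majority.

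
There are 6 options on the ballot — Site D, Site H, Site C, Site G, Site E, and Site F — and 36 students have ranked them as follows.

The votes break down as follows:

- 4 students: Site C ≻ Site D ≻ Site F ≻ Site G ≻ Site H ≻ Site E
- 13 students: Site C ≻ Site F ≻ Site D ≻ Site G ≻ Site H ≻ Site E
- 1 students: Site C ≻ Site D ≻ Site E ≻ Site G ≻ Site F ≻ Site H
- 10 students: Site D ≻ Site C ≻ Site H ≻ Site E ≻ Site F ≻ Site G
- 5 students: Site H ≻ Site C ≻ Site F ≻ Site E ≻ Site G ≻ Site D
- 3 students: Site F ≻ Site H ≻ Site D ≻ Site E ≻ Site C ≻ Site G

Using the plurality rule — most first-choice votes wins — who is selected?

First-place vote totals:
  Site D: 10
  Site H: 5
  Site C: 18
  Site G: 0
  Site E: 0
  Site F: 3
Site C has the most first-place votes.

Site C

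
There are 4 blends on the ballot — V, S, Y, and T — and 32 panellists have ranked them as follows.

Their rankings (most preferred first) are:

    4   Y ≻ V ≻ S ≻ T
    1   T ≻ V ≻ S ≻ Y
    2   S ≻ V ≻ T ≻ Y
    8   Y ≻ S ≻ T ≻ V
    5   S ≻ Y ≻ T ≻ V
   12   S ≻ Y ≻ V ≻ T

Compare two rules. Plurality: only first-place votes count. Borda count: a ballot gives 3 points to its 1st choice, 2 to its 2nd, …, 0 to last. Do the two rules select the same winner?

Yes

Plurality first-place counts: V 0, S 19, Y 12, T 1 → S.
Borda totals: V 26, S 78, Y 70, T 18 → S.
The two rules agree on S.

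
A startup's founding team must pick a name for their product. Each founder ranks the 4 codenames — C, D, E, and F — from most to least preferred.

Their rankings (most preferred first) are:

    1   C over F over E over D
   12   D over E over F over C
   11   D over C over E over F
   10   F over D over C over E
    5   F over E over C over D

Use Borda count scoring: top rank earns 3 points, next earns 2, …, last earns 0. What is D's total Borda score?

Borda scores:
  C: 3 + 12·0 + 11·2 + 10·1 + 5·1 = 40
  D: 0 + 12·3 + 11·3 + 10·2 + 5·0 = 89
  E: 1 + 12·2 + 11·1 + 10·0 + 5·2 = 46
  F: 2 + 12·1 + 11·0 + 10·3 + 5·3 = 59

89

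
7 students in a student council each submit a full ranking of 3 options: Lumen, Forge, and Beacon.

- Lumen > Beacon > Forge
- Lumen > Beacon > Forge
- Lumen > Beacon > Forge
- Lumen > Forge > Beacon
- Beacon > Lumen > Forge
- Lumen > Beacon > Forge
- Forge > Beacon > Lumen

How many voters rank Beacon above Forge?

Ballots ranking Beacon above Forge: 5.
Ballots ranking Forge above Beacon: 2.
So 5 of 7 voters prefer Beacon to Forge.

5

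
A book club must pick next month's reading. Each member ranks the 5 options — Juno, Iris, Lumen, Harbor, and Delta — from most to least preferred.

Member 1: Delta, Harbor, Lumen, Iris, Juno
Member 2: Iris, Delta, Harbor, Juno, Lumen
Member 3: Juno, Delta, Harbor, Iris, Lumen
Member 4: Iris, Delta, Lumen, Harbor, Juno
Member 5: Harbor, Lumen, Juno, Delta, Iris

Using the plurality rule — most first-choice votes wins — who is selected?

Iris

First-place vote totals:
  Juno: 1
  Iris: 2
  Lumen: 0
  Harbor: 1
  Delta: 1
Iris has the most first-place votes.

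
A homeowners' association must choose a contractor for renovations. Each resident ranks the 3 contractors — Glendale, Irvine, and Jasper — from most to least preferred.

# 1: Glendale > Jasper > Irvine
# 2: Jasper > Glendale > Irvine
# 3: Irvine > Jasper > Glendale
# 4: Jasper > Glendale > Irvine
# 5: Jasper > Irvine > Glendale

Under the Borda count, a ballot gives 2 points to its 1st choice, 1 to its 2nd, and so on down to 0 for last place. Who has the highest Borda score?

Borda scores:
  Glendale: 2 + 1 + 0 + 1 + 0 = 4
  Irvine: 0 + 0 + 2 + 0 + 1 = 3
  Jasper: 1 + 2 + 1 + 2 + 2 = 8
Jasper has the highest total.

Jasper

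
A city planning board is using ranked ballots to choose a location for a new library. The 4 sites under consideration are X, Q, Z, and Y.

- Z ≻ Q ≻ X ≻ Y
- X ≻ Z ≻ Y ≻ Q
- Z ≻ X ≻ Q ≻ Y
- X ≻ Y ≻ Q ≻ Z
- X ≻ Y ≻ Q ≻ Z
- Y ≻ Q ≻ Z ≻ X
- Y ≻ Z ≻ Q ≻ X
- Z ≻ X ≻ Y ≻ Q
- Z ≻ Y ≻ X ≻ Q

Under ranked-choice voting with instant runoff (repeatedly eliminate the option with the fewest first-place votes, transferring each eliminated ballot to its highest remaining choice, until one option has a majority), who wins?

Round 1: Z 4, X 3, Y 2, Q 0. Q has the fewest and is eliminated.
Round 2: Z 4, X 3, Y 2. Y has the fewest and is eliminated.
Round 3: Z 6, X 3. Z has a majority.

Z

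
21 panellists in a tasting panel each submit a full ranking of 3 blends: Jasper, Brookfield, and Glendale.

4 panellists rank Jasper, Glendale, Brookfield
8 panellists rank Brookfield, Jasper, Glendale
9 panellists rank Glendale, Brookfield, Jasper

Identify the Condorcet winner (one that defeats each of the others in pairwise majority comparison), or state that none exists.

No Condorcet winner

Head-to-head results (21 voters total):
Jasper vs Brookfield: Brookfield wins 17–4.
Jasper vs Glendale: Jasper wins 12–9.
Brookfield vs Glendale: Glendale wins 13–8.
No candidate beats all others: Jasper beats Glendale beats Brookfield beats Jasper, a majority cycle.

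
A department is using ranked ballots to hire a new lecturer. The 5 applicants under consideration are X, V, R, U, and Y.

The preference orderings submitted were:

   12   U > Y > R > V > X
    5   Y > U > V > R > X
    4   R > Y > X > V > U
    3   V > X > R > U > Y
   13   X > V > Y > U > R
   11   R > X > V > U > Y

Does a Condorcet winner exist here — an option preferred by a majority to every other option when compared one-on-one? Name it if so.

There is no Condorcet winner

Head-to-head results (48 voters total):
X vs V: X wins 28–20.
X vs R: R wins 32–16.
X vs U: X wins 31–17.
X vs Y: X wins 27–21.
V vs R: R wins 27–21.
V vs U: V wins 31–17.
V vs Y: V wins 27–21.
R vs U: U wins 30–18.
R vs Y: Y wins 30–18.
U vs Y: U wins 26–22.
No candidate beats all others: X beats U beats R beats X, a majority cycle.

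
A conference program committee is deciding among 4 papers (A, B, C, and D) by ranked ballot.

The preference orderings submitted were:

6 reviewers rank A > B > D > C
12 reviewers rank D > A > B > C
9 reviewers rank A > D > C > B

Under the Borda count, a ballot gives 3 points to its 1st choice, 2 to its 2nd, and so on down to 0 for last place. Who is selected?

A

Borda scores:
  A: 6·3 + 12·2 + 9·3 = 69
  B: 6·2 + 12·1 + 9·0 = 24
  C: 6·0 + 12·0 + 9·1 = 9
  D: 6·1 + 12·3 + 9·2 = 60
A has the highest total.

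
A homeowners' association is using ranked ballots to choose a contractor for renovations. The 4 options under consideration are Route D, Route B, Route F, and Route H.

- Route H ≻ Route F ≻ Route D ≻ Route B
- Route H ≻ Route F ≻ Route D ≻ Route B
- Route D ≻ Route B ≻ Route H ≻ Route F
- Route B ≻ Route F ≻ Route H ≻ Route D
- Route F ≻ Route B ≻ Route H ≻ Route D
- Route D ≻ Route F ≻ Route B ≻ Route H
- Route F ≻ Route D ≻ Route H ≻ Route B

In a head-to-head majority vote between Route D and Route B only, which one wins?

Route D

Ballots ranking Route D above Route B: 5.
Ballots ranking Route B above Route D: 2.
Route D wins the head-to-head, 5–2.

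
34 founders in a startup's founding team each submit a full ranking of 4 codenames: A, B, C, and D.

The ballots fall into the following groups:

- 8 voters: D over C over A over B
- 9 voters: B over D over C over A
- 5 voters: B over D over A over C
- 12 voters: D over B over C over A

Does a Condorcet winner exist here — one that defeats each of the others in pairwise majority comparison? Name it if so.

Head-to-head results (34 voters total):
A vs B: B wins 26–8.
A vs C: C wins 29–5.
A vs D: D wins 34–0.
B vs C: B wins 26–8.
B vs D: D wins 20–14.
C vs D: D wins 34–0.
D beats each rival — A (34–0), B (20–14), C (34–0) — so D is the Condorcet winner.

D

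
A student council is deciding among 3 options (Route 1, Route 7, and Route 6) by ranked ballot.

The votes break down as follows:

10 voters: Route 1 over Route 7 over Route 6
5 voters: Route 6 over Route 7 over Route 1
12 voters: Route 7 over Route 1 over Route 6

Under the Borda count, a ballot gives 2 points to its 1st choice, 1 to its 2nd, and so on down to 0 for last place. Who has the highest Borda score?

Route 7

Borda scores:
  Route 1: 10·2 + 5·0 + 12·1 = 32
  Route 7: 10·1 + 5·1 + 12·2 = 39
  Route 6: 10·0 + 5·2 + 12·0 = 10
Route 7 has the highest total.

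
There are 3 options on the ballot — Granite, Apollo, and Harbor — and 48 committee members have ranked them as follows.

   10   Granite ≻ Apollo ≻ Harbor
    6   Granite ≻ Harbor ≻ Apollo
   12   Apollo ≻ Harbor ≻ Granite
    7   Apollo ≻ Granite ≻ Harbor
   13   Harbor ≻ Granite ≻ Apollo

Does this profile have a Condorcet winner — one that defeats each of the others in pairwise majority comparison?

No

Head-to-head results (48 voters total):
Granite vs Apollo: Granite wins 29–19.
Granite vs Harbor: Harbor wins 25–23.
Apollo vs Harbor: Apollo wins 29–19.
No candidate beats all others: Granite beats Apollo beats Harbor beats Granite, a majority cycle.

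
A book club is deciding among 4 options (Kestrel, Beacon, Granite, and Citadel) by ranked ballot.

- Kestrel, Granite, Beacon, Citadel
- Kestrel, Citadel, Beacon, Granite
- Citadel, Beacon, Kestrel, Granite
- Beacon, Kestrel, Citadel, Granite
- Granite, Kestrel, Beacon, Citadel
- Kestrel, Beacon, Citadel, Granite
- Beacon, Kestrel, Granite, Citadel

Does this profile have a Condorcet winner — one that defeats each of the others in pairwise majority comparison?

Yes

Head-to-head results (7 voters total):
Kestrel vs Beacon: Kestrel wins 4–3.
Kestrel vs Granite: Kestrel wins 6–1.
Kestrel vs Citadel: Kestrel wins 6–1.
Beacon vs Granite: Beacon wins 5–2.
Beacon vs Citadel: Beacon wins 5–2.
Granite vs Citadel: Citadel wins 4–3.
Kestrel beats each rival — Beacon (4–3), Granite (6–1), Citadel (6–1) — so Kestrel is the Condorcet winner.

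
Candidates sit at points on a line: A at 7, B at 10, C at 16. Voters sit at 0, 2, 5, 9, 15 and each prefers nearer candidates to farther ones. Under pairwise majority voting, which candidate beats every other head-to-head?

A

With single-peaked preferences on a line, the Condorcet winner is the candidate closest to the median voter.
The median voter (position 5) is closest to A at 7.
Check: A vs B — voters closer to A: 3 of 5.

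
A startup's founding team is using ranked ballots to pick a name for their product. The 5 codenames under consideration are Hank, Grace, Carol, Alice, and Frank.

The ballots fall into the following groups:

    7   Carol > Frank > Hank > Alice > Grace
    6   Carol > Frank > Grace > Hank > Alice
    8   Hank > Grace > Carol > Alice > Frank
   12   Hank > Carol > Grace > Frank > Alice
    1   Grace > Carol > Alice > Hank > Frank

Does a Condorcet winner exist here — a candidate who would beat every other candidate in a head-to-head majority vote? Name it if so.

Hank

Head-to-head results (34 voters total):
Hank vs Grace: Hank wins 27–7.
Hank vs Carol: Hank wins 20–14.
Hank vs Alice: Hank wins 33–1.
Hank vs Frank: Hank wins 21–13.
Grace vs Carol: Carol wins 25–9.
Grace vs Alice: Grace wins 27–7.
Grace vs Frank: Grace wins 21–13.
Carol vs Alice: Carol wins 34–0.
Carol vs Frank: Carol wins 34–0.
Alice vs Frank: Frank wins 25–9.
Hank beats each rival — Grace (27–7), Carol (20–14), Alice (33–1), Frank (21–13) — so Hank is the Condorcet winner.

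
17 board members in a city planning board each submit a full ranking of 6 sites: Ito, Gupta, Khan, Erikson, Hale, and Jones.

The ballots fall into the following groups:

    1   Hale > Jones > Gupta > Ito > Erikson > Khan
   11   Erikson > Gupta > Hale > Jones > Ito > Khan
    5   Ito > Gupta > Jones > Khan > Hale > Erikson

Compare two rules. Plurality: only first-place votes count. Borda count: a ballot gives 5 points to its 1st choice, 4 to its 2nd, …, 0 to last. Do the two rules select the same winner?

No

Plurality first-place counts: Ito 5, Gupta 0, Khan 0, Erikson 11, Hale 1, Jones 0 → Erikson.
Borda totals: Ito 38, Gupta 67, Khan 10, Erikson 56, Hale 43, Jones 41 → Gupta.
The two rules disagree: plurality picks Erikson, Borda picks Gupta.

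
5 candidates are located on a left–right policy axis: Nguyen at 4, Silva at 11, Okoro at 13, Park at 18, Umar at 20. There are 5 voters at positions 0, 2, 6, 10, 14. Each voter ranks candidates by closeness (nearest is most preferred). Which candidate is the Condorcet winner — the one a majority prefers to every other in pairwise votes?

With single-peaked preferences on a line, the Condorcet winner is the candidate closest to the median voter.
The median voter (position 6) is closest to Nguyen at 4.
Check: Nguyen vs Park — voters closer to Nguyen: 4 of 5.

Nguyen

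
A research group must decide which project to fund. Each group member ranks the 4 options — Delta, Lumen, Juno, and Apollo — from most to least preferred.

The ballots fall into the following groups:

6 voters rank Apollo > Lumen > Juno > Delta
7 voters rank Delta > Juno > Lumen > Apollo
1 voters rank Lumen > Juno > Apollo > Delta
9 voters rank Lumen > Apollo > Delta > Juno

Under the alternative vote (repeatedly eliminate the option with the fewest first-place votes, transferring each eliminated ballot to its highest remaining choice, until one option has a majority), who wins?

Lumen

Round 1: Lumen 10, Delta 7, Apollo 6, Juno 0. Juno has the fewest and is eliminated.
Round 2: Lumen 10, Delta 7, Apollo 6. Apollo has the fewest and is eliminated.
Round 3: Lumen 16, Delta 7. Lumen has a majority.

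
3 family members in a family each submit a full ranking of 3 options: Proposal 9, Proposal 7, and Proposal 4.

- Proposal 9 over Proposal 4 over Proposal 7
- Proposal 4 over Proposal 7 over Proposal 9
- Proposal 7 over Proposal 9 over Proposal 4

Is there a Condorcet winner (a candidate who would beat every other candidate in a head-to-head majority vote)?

No

Head-to-head results (3 voters total):
Proposal 9 vs Proposal 7: Proposal 7 wins 2–1.
Proposal 9 vs Proposal 4: Proposal 9 wins 2–1.
Proposal 7 vs Proposal 4: Proposal 4 wins 2–1.
No candidate beats all others: Proposal 9 beats Proposal 4 beats Proposal 7 beats Proposal 9, a majority cycle.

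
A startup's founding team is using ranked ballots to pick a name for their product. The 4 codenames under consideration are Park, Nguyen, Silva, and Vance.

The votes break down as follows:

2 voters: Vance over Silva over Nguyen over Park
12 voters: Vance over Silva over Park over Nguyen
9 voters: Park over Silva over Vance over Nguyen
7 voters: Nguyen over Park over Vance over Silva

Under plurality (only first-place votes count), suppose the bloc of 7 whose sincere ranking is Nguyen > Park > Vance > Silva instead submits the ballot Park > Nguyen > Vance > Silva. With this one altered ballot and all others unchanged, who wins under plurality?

Park

First-place totals with the altered ballot: Park 16, Nguyen 0, Silva 0, Vance 14.
The switch changes the winner from Vance to Park.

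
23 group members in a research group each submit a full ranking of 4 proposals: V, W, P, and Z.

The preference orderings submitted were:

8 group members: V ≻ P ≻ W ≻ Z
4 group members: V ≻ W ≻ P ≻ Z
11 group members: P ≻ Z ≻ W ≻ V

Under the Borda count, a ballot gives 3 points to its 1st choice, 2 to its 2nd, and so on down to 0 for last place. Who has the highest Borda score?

Borda scores:
  V: 8·3 + 4·3 + 11·0 = 36
  W: 8·1 + 4·2 + 11·1 = 27
  P: 8·2 + 4·1 + 11·3 = 53
  Z: 8·0 + 4·0 + 11·2 = 22
P has the highest total.

P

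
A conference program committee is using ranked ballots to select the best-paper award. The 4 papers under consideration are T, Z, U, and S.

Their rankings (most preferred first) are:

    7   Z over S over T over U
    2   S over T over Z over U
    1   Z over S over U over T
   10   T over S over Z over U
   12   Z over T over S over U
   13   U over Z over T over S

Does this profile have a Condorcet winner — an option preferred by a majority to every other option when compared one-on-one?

Head-to-head results (45 voters total):
T vs Z: Z wins 33–12.
T vs U: T wins 31–14.
T vs S: T wins 35–10.
Z vs U: Z wins 32–13.
Z vs S: Z wins 33–12.
U vs S: S wins 32–13.
Z beats each rival — T (33–12), U (32–13), S (33–12) — so Z is the Condorcet winner.

Yes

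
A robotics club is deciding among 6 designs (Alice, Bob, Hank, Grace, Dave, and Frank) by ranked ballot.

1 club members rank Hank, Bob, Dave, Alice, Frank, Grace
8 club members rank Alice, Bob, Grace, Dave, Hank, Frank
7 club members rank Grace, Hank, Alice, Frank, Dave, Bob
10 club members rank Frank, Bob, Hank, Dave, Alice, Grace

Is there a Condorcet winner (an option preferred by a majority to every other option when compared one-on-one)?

No

Head-to-head results (26 voters total):
Alice vs Bob: Alice wins 15–11.
Alice vs Hank: Hank wins 18–8.
Alice vs Grace: Alice wins 19–7.
Alice vs Dave: Alice wins 15–11.
Alice vs Frank: Alice wins 16–10.
Bob vs Hank: Bob wins 18–8.
Bob vs Grace: Bob wins 19–7.
Bob vs Dave: Bob wins 19–7.
Bob vs Frank: Frank wins 17–9.
Hank vs Grace: Grace wins 15–11.
Hank vs Dave: Hank wins 18–8.
Hank vs Frank: Hank wins 16–10.
Grace vs Dave: Grace wins 15–11.
Grace vs Frank: Grace wins 15–11.
Dave vs Frank: Frank wins 17–9.
No candidate beats all others: Alice beats Bob beats Hank beats Alice, a majority cycle.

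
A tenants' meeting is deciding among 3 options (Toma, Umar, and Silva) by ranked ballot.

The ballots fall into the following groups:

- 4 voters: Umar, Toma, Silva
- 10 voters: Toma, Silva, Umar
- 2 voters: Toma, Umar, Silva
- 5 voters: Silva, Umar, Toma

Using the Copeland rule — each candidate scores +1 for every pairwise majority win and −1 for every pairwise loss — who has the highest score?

Toma

Pairwise results:
  Toma vs Umar: Toma wins 12–9.
  Toma vs Silva: Toma wins 16–5.
  Umar vs Silva: Silva wins 15–6.
Copeland scores (wins − losses):
  Toma: 2 − 0 = 2
  Umar: 0 − 2 = -2
  Silva: 1 − 1 = 0
Toma has the best Copeland score.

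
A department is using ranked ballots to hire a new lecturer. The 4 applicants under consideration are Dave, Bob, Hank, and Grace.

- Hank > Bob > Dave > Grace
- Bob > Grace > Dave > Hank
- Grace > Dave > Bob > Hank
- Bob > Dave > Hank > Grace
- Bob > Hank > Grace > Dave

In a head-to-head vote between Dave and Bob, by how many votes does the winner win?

Ballots ranking Dave above Bob: 1.
Ballots ranking Bob above Dave: 4.
Bob wins 4–1, a margin of 3.

3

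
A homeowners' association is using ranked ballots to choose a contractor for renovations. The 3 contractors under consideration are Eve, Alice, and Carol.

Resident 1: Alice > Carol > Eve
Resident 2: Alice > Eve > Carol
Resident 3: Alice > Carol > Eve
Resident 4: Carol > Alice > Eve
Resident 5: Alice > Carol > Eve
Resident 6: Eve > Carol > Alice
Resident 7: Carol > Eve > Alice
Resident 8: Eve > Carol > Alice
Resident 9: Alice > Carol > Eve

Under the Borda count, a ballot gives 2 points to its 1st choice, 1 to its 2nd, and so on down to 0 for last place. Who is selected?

Borda scores:
  Eve: 0 + 1 + 0 + 0 + 0 + 2 + 1 + 2 + 0 = 6
  Alice: 2 + 2 + 2 + 1 + 2 + 0 + 0 + 0 + 2 = 11
  Carol: 1 + 0 + 1 + 2 + 1 + 1 + 2 + 1 + 1 = 10
Alice has the highest total.

Alice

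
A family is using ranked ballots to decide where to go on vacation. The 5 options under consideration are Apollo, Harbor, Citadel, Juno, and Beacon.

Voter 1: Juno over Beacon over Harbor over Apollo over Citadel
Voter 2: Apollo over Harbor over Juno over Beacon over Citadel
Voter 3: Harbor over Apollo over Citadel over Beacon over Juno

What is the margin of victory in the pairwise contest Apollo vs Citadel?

Ballots ranking Apollo above Citadel: 3.
Ballots ranking Citadel above Apollo: 0.
Apollo wins 3–0, a margin of 3.

3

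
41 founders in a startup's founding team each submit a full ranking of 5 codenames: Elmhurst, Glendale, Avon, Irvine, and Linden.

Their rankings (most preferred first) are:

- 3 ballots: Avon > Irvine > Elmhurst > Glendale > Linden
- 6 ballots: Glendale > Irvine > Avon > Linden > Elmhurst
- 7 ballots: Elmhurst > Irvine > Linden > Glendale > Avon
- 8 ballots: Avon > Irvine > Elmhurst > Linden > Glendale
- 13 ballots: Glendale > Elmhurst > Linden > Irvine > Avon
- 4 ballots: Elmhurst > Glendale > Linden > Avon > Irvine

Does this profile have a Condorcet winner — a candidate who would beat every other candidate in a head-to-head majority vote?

Head-to-head results (41 voters total):
Elmhurst vs Glendale: Elmhurst wins 22–19.
Elmhurst vs Avon: Elmhurst wins 24–17.
Elmhurst vs Irvine: Elmhurst wins 24–17.
Elmhurst vs Linden: Elmhurst wins 35–6.
Glendale vs Avon: Glendale wins 30–11.
Glendale vs Irvine: Glendale wins 23–18.
Glendale vs Linden: Glendale wins 26–15.
Avon vs Irvine: Irvine wins 26–15.
Avon vs Linden: Linden wins 24–17.
Irvine vs Linden: Irvine wins 24–17.
Elmhurst beats each rival — Glendale (22–19), Avon (24–17), Irvine (24–17), Linden (35–6) — so Elmhurst is the Condorcet winner.

Yes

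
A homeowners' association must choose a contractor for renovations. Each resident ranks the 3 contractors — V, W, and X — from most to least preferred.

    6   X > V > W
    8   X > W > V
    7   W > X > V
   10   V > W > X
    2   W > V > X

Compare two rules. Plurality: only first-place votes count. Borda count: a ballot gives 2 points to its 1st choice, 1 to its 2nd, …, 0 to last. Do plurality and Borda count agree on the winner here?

Plurality first-place counts: V 10, W 9, X 14 → X.
Borda totals: V 28, W 36, X 35 → W.
The two rules disagree: plurality picks X, Borda picks W.

No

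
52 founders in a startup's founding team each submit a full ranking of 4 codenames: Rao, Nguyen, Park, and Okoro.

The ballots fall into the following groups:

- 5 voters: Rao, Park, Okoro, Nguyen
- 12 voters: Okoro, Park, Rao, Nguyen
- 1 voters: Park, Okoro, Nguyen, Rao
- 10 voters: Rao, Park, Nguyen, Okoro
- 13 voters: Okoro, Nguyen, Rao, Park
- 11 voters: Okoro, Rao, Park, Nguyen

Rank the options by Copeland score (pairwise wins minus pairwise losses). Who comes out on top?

Pairwise results:
  Rao vs Nguyen: Rao wins 38–14.
  Rao vs Park: Rao wins 39–13.
  Rao vs Okoro: Okoro wins 37–15.
  Nguyen vs Park: Park wins 39–13.
  Nguyen vs Okoro: Okoro wins 42–10.
  Park vs Okoro: Okoro wins 36–16.
Copeland scores (wins − losses):
  Rao: 2 − 1 = 1
  Nguyen: 0 − 3 = -3
  Park: 1 − 2 = -1
  Okoro: 3 − 0 = 3
Okoro has the best Copeland score.

Okoro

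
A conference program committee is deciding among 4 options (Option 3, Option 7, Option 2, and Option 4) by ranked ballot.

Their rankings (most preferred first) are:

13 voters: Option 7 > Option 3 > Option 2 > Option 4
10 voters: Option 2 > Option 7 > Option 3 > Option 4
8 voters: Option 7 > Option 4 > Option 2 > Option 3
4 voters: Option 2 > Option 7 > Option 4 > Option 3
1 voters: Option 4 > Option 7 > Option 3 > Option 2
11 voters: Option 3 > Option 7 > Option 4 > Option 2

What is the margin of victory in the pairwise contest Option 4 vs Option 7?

Ballots ranking Option 4 above Option 7: 1.
Ballots ranking Option 7 above Option 4: 13+10+8+4+11 = 46.
Option 7 wins 46–1, a margin of 45.

45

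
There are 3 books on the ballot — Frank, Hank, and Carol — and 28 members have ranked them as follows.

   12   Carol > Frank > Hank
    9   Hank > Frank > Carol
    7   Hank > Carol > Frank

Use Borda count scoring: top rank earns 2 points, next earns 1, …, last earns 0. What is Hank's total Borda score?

Borda scores:
  Frank: 12·1 + 9·1 + 7·0 = 21
  Hank: 12·0 + 9·2 + 7·2 = 32
  Carol: 12·2 + 9·0 + 7·1 = 31

32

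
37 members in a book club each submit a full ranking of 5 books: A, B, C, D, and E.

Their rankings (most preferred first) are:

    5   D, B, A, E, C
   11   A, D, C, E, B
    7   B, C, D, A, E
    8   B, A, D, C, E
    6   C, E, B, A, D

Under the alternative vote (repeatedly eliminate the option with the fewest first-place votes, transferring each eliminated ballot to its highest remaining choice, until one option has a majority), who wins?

Round 1: B 15, A 11, C 6, D 5, E 0. E has the fewest and is eliminated.
Round 2: B 15, A 11, C 6, D 5. D has the fewest and is eliminated.
Round 3: B 20, A 11, C 6. B has a majority.

B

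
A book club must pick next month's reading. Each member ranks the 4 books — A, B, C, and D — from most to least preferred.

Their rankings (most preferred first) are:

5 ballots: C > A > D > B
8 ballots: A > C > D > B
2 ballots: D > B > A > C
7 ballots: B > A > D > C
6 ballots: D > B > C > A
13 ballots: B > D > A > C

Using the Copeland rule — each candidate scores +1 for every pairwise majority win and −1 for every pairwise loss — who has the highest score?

Pairwise results:
  A vs B: B wins 28–13.
  A vs C: A wins 30–11.
  A vs D: D wins 21–20.
  B vs C: B wins 28–13.
  B vs D: D wins 21–20.
  C vs D: D wins 28–13.
Copeland scores (wins − losses):
  A: 1 − 2 = -1
  B: 2 − 1 = 1
  C: 0 − 3 = -3
  D: 3 − 0 = 3
D has the best Copeland score.

D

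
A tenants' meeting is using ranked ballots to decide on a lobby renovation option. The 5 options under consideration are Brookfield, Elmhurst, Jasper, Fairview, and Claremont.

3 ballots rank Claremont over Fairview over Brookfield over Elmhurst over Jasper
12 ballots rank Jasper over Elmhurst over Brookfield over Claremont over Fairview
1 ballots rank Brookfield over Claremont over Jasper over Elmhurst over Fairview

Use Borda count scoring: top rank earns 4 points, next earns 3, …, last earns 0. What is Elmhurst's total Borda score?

40

Borda scores:
  Brookfield: 3·2 + 12·2 + 4 = 34
  Elmhurst: 3·1 + 12·3 + 1 = 40
  Jasper: 3·0 + 12·4 + 2 = 50
  Fairview: 3·3 + 12·0 + 0 = 9
  Claremont: 3·4 + 12·1 + 3 = 27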